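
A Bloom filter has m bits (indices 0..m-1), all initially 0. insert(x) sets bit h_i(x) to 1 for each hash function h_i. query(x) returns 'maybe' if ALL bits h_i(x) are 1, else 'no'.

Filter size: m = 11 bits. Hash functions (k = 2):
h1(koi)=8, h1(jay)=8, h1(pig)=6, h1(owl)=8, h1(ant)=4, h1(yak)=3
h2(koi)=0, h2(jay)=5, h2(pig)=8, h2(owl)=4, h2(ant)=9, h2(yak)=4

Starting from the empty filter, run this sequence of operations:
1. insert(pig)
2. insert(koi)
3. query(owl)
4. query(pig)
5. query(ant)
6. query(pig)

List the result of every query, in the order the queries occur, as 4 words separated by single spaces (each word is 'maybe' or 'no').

Answer: no maybe no maybe

Derivation:
Start: bits=00000000000
Op 1: insert pig -> sets bits 6 8 -> bits=00000010100
Op 2: insert koi -> sets bits 0 8 -> bits=10000010100
Op 3: query owl -> checks bit4=0, bit8=1 (has a 0) -> no
Op 4: query pig -> checks bit6=1, bit8=1 (all 1) -> maybe
Op 5: query ant -> checks bit4=0, bit9=0 (has a 0) -> no
Op 6: query pig -> checks bit6=1, bit8=1 (all 1) -> maybe
Query results in order: no maybe no maybe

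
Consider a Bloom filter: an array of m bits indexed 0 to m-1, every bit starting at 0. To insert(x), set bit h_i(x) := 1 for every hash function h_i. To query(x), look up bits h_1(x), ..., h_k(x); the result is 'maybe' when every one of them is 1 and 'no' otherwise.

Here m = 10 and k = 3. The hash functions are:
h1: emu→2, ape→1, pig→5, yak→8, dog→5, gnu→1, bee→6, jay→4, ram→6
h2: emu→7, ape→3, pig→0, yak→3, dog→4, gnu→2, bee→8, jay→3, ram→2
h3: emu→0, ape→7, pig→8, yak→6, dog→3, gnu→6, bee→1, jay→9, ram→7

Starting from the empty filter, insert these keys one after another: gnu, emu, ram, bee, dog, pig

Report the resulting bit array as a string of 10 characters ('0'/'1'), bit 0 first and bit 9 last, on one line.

Answer: 1111111110

Derivation:
Start: bits=0000000000
After insert 'gnu': sets bits 1 2 6 -> bits=0110001000
After insert 'emu': sets bits 0 2 7 -> bits=1110001100
After insert 'ram': sets bits 2 6 7 -> bits=1110001100
After insert 'bee': sets bits 1 6 8 -> bits=1110001110
After insert 'dog': sets bits 3 4 5 -> bits=1111111110
After insert 'pig': sets bits 0 5 8 -> bits=1111111110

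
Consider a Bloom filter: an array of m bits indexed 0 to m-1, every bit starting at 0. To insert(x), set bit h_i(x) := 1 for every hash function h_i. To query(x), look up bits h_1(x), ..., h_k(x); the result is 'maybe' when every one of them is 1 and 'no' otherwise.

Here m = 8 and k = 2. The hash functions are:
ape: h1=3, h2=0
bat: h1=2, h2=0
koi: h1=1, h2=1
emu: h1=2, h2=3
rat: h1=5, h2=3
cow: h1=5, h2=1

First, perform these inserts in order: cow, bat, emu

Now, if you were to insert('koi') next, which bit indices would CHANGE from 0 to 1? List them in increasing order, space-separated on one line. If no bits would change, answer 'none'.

Answer: none

Derivation:
Start: bits=00000000
After insert 'cow': sets bits 1 5 -> bits=01000100
After insert 'bat': sets bits 0 2 -> bits=11100100
After insert 'emu': sets bits 2 3 -> bits=11110100
insert 'koi' would touch bits 1; currently bit1=1
Bits that are 0 among those (would change 0->1): none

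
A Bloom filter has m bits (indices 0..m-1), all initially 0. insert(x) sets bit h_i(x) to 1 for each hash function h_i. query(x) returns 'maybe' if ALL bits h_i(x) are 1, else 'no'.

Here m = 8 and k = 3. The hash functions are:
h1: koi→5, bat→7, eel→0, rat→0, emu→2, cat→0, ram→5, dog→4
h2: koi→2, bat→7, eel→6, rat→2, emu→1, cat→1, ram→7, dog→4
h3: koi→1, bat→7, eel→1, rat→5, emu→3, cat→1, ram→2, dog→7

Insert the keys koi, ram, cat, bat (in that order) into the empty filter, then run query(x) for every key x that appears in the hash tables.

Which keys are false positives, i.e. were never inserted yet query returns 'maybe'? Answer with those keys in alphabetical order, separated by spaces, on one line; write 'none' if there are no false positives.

Start: bits=00000000
After insert 'koi': sets bits 1 2 5 -> bits=01100100
After insert 'ram': sets bits 2 5 7 -> bits=01100101
After insert 'cat': sets bits 0 1 -> bits=11100101
After insert 'bat': sets bits 7 -> bits=11100101
Not inserted: dog eel emu rat — query each against bits=11100101:
query dog: checks bit4=0, bit7=1 (has a 0) -> no => not a false positive
query eel: checks bit0=1, bit1=1, bit6=0 (has a 0) -> no => not a false positive
query emu: checks bit1=1, bit2=1, bit3=0 (has a 0) -> no => not a false positive
query rat: checks bit0=1, bit2=1, bit5=1 (all 1) -> maybe => FALSE POSITIVE
False positives (alphabetical): rat

Answer: rat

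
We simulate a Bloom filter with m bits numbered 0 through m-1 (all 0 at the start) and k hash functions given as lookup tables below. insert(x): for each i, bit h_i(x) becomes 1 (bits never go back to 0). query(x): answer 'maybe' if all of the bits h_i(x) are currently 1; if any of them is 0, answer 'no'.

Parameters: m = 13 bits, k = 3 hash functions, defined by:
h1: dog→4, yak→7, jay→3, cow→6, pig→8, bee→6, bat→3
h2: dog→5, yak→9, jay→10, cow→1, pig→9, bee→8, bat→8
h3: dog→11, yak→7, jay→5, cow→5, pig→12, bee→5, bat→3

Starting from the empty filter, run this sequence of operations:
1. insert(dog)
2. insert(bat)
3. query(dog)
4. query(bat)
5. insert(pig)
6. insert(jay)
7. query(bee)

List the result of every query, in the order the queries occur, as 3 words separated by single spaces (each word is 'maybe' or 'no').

Start: bits=0000000000000
Op 1: insert dog -> sets bits 4 5 11 -> bits=0000110000010
Op 2: insert bat -> sets bits 3 8 -> bits=0001110010010
Op 3: query dog -> checks bit4=1, bit5=1, bit11=1 (all 1) -> maybe
Op 4: query bat -> checks bit3=1, bit8=1 (all 1) -> maybe
Op 5: insert pig -> sets bits 8 9 12 -> bits=0001110011011
Op 6: insert jay -> sets bits 3 5 10 -> bits=0001110011111
Op 7: query bee -> checks bit5=1, bit6=0, bit8=1 (has a 0) -> no
Query results in order: maybe maybe no

Answer: maybe maybe no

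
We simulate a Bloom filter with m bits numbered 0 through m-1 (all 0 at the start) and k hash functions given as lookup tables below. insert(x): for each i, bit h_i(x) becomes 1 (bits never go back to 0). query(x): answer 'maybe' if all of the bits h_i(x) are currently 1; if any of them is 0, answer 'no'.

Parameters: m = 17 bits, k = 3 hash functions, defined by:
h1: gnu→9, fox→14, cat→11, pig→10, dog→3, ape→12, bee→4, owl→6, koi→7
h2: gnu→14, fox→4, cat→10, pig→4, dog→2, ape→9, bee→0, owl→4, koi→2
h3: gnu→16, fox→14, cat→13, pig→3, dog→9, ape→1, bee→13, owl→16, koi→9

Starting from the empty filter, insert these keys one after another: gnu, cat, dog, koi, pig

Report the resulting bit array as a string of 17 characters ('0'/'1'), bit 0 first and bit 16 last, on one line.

Start: bits=00000000000000000
After insert 'gnu': sets bits 9 14 16 -> bits=00000000010000101
After insert 'cat': sets bits 10 11 13 -> bits=00000000011101101
After insert 'dog': sets bits 2 3 9 -> bits=00110000011101101
After insert 'koi': sets bits 2 7 9 -> bits=00110001011101101
After insert 'pig': sets bits 3 4 10 -> bits=00111001011101101

Answer: 00111001011101101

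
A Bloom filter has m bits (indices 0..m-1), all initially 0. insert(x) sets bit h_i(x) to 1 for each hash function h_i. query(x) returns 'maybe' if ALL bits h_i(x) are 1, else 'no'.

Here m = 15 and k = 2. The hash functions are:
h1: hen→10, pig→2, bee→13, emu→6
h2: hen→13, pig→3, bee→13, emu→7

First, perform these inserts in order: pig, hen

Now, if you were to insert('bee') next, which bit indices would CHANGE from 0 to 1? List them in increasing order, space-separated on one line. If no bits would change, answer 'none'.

Answer: none

Derivation:
Start: bits=000000000000000
After insert 'pig': sets bits 2 3 -> bits=001100000000000
After insert 'hen': sets bits 10 13 -> bits=001100000010010
insert 'bee' would touch bits 13; currently bit13=1
Bits that are 0 among those (would change 0->1): none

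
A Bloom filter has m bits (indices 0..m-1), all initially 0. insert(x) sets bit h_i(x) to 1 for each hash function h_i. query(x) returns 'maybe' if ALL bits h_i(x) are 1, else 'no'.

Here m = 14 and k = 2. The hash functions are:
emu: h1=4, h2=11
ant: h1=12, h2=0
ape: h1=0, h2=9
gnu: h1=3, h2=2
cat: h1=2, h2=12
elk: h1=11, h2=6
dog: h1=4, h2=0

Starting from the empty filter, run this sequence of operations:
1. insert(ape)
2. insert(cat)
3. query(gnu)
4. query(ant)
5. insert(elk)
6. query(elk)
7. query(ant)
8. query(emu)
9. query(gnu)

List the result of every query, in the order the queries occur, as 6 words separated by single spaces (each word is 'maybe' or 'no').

Answer: no maybe maybe maybe no no

Derivation:
Start: bits=00000000000000
Op 1: insert ape -> sets bits 0 9 -> bits=10000000010000
Op 2: insert cat -> sets bits 2 12 -> bits=10100000010010
Op 3: query gnu -> checks bit2=1, bit3=0 (has a 0) -> no
Op 4: query ant -> checks bit0=1, bit12=1 (all 1) -> maybe
Op 5: insert elk -> sets bits 6 11 -> bits=10100010010110
Op 6: query elk -> checks bit6=1, bit11=1 (all 1) -> maybe
Op 7: query ant -> checks bit0=1, bit12=1 (all 1) -> maybe
Op 8: query emu -> checks bit4=0, bit11=1 (has a 0) -> no
Op 9: query gnu -> checks bit2=1, bit3=0 (has a 0) -> no
Query results in order: no maybe maybe maybe no no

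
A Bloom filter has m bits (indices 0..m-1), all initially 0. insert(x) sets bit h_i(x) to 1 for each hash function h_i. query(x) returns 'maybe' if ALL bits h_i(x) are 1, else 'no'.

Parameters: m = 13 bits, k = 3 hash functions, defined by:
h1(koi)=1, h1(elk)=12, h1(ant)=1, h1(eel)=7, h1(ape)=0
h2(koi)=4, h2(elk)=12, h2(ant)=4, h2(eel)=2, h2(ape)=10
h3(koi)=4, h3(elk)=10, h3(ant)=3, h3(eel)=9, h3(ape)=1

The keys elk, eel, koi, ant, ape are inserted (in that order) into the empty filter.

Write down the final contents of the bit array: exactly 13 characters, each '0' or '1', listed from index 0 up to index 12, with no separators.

Start: bits=0000000000000
After insert 'elk': sets bits 10 12 -> bits=0000000000101
After insert 'eel': sets bits 2 7 9 -> bits=0010000101101
After insert 'koi': sets bits 1 4 -> bits=0110100101101
After insert 'ant': sets bits 1 3 4 -> bits=0111100101101
After insert 'ape': sets bits 0 1 10 -> bits=1111100101101

Answer: 1111100101101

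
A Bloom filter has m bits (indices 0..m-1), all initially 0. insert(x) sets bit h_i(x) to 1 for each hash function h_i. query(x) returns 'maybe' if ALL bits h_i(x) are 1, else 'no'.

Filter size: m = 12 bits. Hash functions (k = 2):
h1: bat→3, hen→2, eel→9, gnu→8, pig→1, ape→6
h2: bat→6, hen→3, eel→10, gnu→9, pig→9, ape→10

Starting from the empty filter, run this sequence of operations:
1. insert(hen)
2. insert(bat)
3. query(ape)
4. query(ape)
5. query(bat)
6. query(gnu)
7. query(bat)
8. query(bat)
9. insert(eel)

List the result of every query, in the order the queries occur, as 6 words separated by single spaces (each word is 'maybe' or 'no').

Answer: no no maybe no maybe maybe

Derivation:
Start: bits=000000000000
Op 1: insert hen -> sets bits 2 3 -> bits=001100000000
Op 2: insert bat -> sets bits 3 6 -> bits=001100100000
Op 3: query ape -> checks bit6=1, bit10=0 (has a 0) -> no
Op 4: query ape -> checks bit6=1, bit10=0 (has a 0) -> no
Op 5: query bat -> checks bit3=1, bit6=1 (all 1) -> maybe
Op 6: query gnu -> checks bit8=0, bit9=0 (has a 0) -> no
Op 7: query bat -> checks bit3=1, bit6=1 (all 1) -> maybe
Op 8: query bat -> checks bit3=1, bit6=1 (all 1) -> maybe
Op 9: insert eel -> sets bits 9 10 -> bits=001100100110
Query results in order: no no maybe no maybe maybe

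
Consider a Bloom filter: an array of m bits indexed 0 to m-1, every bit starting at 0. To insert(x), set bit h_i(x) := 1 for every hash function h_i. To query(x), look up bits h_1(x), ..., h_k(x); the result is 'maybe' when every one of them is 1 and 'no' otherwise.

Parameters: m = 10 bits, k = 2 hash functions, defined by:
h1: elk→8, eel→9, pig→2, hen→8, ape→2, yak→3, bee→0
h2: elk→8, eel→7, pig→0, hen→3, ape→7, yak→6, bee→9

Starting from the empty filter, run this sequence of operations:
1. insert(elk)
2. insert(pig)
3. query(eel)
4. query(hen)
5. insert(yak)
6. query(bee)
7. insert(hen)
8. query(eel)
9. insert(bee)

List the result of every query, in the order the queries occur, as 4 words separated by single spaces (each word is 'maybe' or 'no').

Answer: no no no no

Derivation:
Start: bits=0000000000
Op 1: insert elk -> sets bits 8 -> bits=0000000010
Op 2: insert pig -> sets bits 0 2 -> bits=1010000010
Op 3: query eel -> checks bit7=0, bit9=0 (has a 0) -> no
Op 4: query hen -> checks bit3=0, bit8=1 (has a 0) -> no
Op 5: insert yak -> sets bits 3 6 -> bits=1011001010
Op 6: query bee -> checks bit0=1, bit9=0 (has a 0) -> no
Op 7: insert hen -> sets bits 3 8 -> bits=1011001010
Op 8: query eel -> checks bit7=0, bit9=0 (has a 0) -> no
Op 9: insert bee -> sets bits 0 9 -> bits=1011001011
Query results in order: no no no no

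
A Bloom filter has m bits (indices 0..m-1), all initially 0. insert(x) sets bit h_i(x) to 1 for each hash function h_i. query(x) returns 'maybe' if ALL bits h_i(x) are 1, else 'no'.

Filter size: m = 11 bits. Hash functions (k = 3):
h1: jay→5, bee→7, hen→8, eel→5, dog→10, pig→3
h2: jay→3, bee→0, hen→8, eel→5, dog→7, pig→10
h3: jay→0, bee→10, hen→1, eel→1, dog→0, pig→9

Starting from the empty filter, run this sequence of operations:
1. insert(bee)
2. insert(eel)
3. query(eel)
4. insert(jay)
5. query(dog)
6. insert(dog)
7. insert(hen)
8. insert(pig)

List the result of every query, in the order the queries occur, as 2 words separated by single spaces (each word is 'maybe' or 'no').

Answer: maybe maybe

Derivation:
Start: bits=00000000000
Op 1: insert bee -> sets bits 0 7 10 -> bits=10000001001
Op 2: insert eel -> sets bits 1 5 -> bits=11000101001
Op 3: query eel -> checks bit1=1, bit5=1 (all 1) -> maybe
Op 4: insert jay -> sets bits 0 3 5 -> bits=11010101001
Op 5: query dog -> checks bit0=1, bit7=1, bit10=1 (all 1) -> maybe
Op 6: insert dog -> sets bits 0 7 10 -> bits=11010101001
Op 7: insert hen -> sets bits 1 8 -> bits=11010101101
Op 8: insert pig -> sets bits 3 9 10 -> bits=11010101111
Query results in order: maybe maybe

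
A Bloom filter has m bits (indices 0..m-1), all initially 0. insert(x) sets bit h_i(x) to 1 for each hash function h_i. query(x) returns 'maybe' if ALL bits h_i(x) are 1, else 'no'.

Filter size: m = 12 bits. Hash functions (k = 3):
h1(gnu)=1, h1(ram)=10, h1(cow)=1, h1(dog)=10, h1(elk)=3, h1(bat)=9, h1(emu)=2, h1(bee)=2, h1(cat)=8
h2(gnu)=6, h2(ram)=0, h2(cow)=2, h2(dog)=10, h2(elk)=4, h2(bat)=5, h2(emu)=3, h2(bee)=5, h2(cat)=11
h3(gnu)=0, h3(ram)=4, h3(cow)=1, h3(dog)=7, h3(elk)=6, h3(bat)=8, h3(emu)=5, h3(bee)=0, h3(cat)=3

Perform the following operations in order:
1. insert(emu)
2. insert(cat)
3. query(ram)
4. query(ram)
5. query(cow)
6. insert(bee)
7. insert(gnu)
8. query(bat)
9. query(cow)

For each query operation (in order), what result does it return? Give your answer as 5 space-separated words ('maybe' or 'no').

Start: bits=000000000000
Op 1: insert emu -> sets bits 2 3 5 -> bits=001101000000
Op 2: insert cat -> sets bits 3 8 11 -> bits=001101001001
Op 3: query ram -> checks bit0=0, bit4=0, bit10=0 (has a 0) -> no
Op 4: query ram -> checks bit0=0, bit4=0, bit10=0 (has a 0) -> no
Op 5: query cow -> checks bit1=0, bit2=1 (has a 0) -> no
Op 6: insert bee -> sets bits 0 2 5 -> bits=101101001001
Op 7: insert gnu -> sets bits 0 1 6 -> bits=111101101001
Op 8: query bat -> checks bit5=1, bit8=1, bit9=0 (has a 0) -> no
Op 9: query cow -> checks bit1=1, bit2=1 (all 1) -> maybe
Query results in order: no no no no maybe

Answer: no no no no maybe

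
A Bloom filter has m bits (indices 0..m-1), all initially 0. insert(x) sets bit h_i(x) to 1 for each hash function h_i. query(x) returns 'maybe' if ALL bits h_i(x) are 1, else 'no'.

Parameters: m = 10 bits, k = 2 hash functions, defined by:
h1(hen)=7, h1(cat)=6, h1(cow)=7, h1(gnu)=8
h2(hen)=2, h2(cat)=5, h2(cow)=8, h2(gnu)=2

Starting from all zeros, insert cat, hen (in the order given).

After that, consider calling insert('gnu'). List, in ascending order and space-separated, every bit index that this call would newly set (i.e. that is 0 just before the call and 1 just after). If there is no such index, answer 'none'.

Start: bits=0000000000
After insert 'cat': sets bits 5 6 -> bits=0000011000
After insert 'hen': sets bits 2 7 -> bits=0010011100
insert 'gnu' would touch bits 2 8; currently bit2=1, bit8=0
Bits that are 0 among those (would change 0->1): 8

Answer: 8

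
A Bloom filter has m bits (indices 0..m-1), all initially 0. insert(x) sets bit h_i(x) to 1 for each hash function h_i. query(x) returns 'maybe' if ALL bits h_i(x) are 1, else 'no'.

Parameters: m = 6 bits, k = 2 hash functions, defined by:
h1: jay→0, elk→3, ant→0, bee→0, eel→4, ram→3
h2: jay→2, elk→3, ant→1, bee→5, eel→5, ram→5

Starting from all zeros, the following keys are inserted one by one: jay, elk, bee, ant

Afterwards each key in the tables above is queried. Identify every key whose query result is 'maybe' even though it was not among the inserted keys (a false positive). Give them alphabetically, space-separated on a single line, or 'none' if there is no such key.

Start: bits=000000
After insert 'jay': sets bits 0 2 -> bits=101000
After insert 'elk': sets bits 3 -> bits=101100
After insert 'bee': sets bits 0 5 -> bits=101101
After insert 'ant': sets bits 0 1 -> bits=111101
Not inserted: eel ram — query each against bits=111101:
query eel: checks bit4=0, bit5=1 (has a 0) -> no => not a false positive
query ram: checks bit3=1, bit5=1 (all 1) -> maybe => FALSE POSITIVE
False positives (alphabetical): ram

Answer: ram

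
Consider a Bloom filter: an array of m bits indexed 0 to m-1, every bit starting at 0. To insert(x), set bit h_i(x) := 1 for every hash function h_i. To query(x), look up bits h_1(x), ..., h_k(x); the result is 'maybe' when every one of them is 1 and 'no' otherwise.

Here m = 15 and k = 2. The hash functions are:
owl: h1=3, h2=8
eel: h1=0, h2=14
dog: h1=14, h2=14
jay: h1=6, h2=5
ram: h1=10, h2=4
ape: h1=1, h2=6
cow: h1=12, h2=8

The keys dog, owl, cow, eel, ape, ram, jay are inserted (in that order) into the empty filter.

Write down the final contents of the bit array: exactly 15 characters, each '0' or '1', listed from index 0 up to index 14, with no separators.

Start: bits=000000000000000
After insert 'dog': sets bits 14 -> bits=000000000000001
After insert 'owl': sets bits 3 8 -> bits=000100001000001
After insert 'cow': sets bits 8 12 -> bits=000100001000101
After insert 'eel': sets bits 0 14 -> bits=100100001000101
After insert 'ape': sets bits 1 6 -> bits=110100101000101
After insert 'ram': sets bits 4 10 -> bits=110110101010101
After insert 'jay': sets bits 5 6 -> bits=110111101010101

Answer: 110111101010101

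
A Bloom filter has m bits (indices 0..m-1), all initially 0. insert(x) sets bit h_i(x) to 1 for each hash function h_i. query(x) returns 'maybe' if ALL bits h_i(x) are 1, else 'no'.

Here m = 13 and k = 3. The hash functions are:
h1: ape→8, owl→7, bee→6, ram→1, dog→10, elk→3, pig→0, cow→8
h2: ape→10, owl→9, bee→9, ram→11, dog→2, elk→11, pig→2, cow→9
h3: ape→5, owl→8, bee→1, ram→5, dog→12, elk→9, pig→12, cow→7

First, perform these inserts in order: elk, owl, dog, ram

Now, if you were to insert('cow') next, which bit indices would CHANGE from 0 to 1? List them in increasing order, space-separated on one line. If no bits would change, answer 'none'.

Answer: none

Derivation:
Start: bits=0000000000000
After insert 'elk': sets bits 3 9 11 -> bits=0001000001010
After insert 'owl': sets bits 7 8 9 -> bits=0001000111010
After insert 'dog': sets bits 2 10 12 -> bits=0011000111111
After insert 'ram': sets bits 1 5 11 -> bits=0111010111111
insert 'cow' would touch bits 7 8 9; currently bit7=1, bit8=1, bit9=1
Bits that are 0 among those (would change 0->1): none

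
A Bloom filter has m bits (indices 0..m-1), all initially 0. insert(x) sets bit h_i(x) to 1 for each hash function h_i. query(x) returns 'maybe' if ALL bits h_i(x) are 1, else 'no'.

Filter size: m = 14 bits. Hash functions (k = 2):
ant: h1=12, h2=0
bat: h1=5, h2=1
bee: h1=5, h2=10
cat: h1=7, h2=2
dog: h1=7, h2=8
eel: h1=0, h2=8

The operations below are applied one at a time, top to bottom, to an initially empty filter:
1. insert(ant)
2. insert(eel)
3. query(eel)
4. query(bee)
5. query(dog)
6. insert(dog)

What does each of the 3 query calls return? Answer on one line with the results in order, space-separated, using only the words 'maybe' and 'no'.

Answer: maybe no no

Derivation:
Start: bits=00000000000000
Op 1: insert ant -> sets bits 0 12 -> bits=10000000000010
Op 2: insert eel -> sets bits 0 8 -> bits=10000000100010
Op 3: query eel -> checks bit0=1, bit8=1 (all 1) -> maybe
Op 4: query bee -> checks bit5=0, bit10=0 (has a 0) -> no
Op 5: query dog -> checks bit7=0, bit8=1 (has a 0) -> no
Op 6: insert dog -> sets bits 7 8 -> bits=10000001100010
Query results in order: maybe no no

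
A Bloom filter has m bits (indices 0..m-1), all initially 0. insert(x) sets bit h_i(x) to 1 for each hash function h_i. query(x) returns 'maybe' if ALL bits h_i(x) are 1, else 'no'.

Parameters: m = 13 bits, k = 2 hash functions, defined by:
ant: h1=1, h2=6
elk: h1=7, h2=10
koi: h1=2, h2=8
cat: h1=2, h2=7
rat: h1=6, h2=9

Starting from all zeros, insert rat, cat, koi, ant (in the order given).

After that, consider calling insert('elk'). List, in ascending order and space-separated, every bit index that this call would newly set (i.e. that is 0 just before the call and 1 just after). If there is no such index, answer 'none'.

Start: bits=0000000000000
After insert 'rat': sets bits 6 9 -> bits=0000001001000
After insert 'cat': sets bits 2 7 -> bits=0010001101000
After insert 'koi': sets bits 2 8 -> bits=0010001111000
After insert 'ant': sets bits 1 6 -> bits=0110001111000
insert 'elk' would touch bits 7 10; currently bit7=1, bit10=0
Bits that are 0 among those (would change 0->1): 10

Answer: 10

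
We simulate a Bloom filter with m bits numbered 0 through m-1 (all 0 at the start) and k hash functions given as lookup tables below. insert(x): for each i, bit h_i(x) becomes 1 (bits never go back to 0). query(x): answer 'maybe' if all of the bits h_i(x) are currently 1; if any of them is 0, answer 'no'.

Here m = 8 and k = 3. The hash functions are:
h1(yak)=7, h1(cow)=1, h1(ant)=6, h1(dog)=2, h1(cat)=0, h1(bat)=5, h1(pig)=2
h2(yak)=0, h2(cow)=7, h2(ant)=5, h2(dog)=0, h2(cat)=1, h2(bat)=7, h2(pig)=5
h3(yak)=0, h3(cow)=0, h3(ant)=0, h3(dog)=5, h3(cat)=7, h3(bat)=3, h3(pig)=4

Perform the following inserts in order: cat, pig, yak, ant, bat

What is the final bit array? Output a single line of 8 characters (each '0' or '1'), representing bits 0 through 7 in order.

Answer: 11111111

Derivation:
Start: bits=00000000
After insert 'cat': sets bits 0 1 7 -> bits=11000001
After insert 'pig': sets bits 2 4 5 -> bits=11101101
After insert 'yak': sets bits 0 7 -> bits=11101101
After insert 'ant': sets bits 0 5 6 -> bits=11101111
After insert 'bat': sets bits 3 5 7 -> bits=11111111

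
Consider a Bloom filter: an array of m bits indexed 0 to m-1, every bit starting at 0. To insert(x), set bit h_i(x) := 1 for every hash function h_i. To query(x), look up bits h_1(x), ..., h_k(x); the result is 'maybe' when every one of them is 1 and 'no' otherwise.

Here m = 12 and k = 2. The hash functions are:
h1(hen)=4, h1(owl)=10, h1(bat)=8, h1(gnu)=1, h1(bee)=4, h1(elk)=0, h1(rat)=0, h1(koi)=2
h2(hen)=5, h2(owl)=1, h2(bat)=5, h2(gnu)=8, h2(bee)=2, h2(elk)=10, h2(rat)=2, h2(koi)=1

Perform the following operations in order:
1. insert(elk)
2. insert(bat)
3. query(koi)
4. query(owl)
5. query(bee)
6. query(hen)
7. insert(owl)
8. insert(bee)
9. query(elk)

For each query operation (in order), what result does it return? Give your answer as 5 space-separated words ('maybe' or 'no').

Start: bits=000000000000
Op 1: insert elk -> sets bits 0 10 -> bits=100000000010
Op 2: insert bat -> sets bits 5 8 -> bits=100001001010
Op 3: query koi -> checks bit1=0, bit2=0 (has a 0) -> no
Op 4: query owl -> checks bit1=0, bit10=1 (has a 0) -> no
Op 5: query bee -> checks bit2=0, bit4=0 (has a 0) -> no
Op 6: query hen -> checks bit4=0, bit5=1 (has a 0) -> no
Op 7: insert owl -> sets bits 1 10 -> bits=110001001010
Op 8: insert bee -> sets bits 2 4 -> bits=111011001010
Op 9: query elk -> checks bit0=1, bit10=1 (all 1) -> maybe
Query results in order: no no no no maybe

Answer: no no no no maybe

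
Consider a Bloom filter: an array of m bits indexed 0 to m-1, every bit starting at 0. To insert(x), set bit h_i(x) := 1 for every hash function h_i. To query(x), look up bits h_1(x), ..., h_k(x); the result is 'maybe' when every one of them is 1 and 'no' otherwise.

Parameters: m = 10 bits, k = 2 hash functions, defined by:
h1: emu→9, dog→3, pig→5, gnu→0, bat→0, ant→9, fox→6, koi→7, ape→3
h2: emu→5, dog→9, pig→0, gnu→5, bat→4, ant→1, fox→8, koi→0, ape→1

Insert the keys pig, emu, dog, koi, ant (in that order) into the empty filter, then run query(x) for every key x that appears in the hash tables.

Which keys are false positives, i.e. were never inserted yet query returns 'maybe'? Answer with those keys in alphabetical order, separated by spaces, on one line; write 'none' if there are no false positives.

Start: bits=0000000000
After insert 'pig': sets bits 0 5 -> bits=1000010000
After insert 'emu': sets bits 5 9 -> bits=1000010001
After insert 'dog': sets bits 3 9 -> bits=1001010001
After insert 'koi': sets bits 0 7 -> bits=1001010101
After insert 'ant': sets bits 1 9 -> bits=1101010101
Not inserted: ape bat fox gnu — query each against bits=1101010101:
query ape: checks bit1=1, bit3=1 (all 1) -> maybe => FALSE POSITIVE
query bat: checks bit0=1, bit4=0 (has a 0) -> no => not a false positive
query fox: checks bit6=0, bit8=0 (has a 0) -> no => not a false positive
query gnu: checks bit0=1, bit5=1 (all 1) -> maybe => FALSE POSITIVE
False positives (alphabetical): ape gnu

Answer: ape gnu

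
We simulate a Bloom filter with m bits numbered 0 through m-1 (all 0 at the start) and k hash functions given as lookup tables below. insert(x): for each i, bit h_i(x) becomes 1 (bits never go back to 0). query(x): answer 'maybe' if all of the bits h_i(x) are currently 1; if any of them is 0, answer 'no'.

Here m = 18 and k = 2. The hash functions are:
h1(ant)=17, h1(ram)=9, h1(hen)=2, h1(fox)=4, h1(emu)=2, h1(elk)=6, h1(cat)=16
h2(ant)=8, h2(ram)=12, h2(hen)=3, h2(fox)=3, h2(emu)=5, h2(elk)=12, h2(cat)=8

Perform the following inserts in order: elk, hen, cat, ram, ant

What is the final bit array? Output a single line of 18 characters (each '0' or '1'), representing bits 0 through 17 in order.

Answer: 001100101100100011

Derivation:
Start: bits=000000000000000000
After insert 'elk': sets bits 6 12 -> bits=000000100000100000
After insert 'hen': sets bits 2 3 -> bits=001100100000100000
After insert 'cat': sets bits 8 16 -> bits=001100101000100010
After insert 'ram': sets bits 9 12 -> bits=001100101100100010
After insert 'ant': sets bits 8 17 -> bits=001100101100100011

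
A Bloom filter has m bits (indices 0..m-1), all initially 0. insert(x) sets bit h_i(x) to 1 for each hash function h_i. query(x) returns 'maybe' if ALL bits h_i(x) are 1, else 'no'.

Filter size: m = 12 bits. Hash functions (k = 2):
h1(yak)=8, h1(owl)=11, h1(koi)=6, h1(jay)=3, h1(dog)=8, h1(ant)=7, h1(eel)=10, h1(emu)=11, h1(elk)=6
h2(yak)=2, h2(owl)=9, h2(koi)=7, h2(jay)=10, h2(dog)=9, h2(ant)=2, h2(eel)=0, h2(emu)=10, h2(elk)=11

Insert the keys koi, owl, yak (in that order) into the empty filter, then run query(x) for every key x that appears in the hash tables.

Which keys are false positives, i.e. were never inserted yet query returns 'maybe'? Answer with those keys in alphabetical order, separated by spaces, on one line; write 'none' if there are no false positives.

Answer: ant dog elk

Derivation:
Start: bits=000000000000
After insert 'koi': sets bits 6 7 -> bits=000000110000
After insert 'owl': sets bits 9 11 -> bits=000000110101
After insert 'yak': sets bits 2 8 -> bits=001000111101
Not inserted: ant dog eel elk emu jay — query each against bits=001000111101:
query ant: checks bit2=1, bit7=1 (all 1) -> maybe => FALSE POSITIVE
query dog: checks bit8=1, bit9=1 (all 1) -> maybe => FALSE POSITIVE
query eel: checks bit0=0, bit10=0 (has a 0) -> no => not a false positive
query elk: checks bit6=1, bit11=1 (all 1) -> maybe => FALSE POSITIVE
query emu: checks bit10=0, bit11=1 (has a 0) -> no => not a false positive
query jay: checks bit3=0, bit10=0 (has a 0) -> no => not a false positive
False positives (alphabetical): ant dog elk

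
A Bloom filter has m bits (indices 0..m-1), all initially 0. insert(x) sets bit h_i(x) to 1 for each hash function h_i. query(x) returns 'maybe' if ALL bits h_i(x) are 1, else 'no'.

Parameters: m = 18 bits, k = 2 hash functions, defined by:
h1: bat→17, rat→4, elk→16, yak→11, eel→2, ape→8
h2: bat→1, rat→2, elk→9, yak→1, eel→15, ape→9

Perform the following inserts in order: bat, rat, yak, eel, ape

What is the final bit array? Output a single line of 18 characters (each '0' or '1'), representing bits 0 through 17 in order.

Start: bits=000000000000000000
After insert 'bat': sets bits 1 17 -> bits=010000000000000001
After insert 'rat': sets bits 2 4 -> bits=011010000000000001
After insert 'yak': sets bits 1 11 -> bits=011010000001000001
After insert 'eel': sets bits 2 15 -> bits=011010000001000101
After insert 'ape': sets bits 8 9 -> bits=011010001101000101

Answer: 011010001101000101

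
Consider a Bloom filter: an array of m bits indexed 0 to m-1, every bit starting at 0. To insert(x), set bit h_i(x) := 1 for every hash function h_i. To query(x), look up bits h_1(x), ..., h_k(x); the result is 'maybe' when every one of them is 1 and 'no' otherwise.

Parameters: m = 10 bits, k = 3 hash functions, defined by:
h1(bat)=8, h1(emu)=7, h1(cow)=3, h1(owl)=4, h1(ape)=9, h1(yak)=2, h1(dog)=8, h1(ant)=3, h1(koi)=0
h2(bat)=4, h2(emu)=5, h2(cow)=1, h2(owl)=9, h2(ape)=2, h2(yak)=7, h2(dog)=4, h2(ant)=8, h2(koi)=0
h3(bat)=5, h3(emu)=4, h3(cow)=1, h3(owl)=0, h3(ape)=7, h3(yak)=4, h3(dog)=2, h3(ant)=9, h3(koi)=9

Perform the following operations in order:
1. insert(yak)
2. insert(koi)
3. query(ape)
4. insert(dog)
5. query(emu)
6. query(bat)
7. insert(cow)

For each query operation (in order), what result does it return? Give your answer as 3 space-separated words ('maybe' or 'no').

Start: bits=0000000000
Op 1: insert yak -> sets bits 2 4 7 -> bits=0010100100
Op 2: insert koi -> sets bits 0 9 -> bits=1010100101
Op 3: query ape -> checks bit2=1, bit7=1, bit9=1 (all 1) -> maybe
Op 4: insert dog -> sets bits 2 4 8 -> bits=1010100111
Op 5: query emu -> checks bit4=1, bit5=0, bit7=1 (has a 0) -> no
Op 6: query bat -> checks bit4=1, bit5=0, bit8=1 (has a 0) -> no
Op 7: insert cow -> sets bits 1 3 -> bits=1111100111
Query results in order: maybe no no

Answer: maybe no no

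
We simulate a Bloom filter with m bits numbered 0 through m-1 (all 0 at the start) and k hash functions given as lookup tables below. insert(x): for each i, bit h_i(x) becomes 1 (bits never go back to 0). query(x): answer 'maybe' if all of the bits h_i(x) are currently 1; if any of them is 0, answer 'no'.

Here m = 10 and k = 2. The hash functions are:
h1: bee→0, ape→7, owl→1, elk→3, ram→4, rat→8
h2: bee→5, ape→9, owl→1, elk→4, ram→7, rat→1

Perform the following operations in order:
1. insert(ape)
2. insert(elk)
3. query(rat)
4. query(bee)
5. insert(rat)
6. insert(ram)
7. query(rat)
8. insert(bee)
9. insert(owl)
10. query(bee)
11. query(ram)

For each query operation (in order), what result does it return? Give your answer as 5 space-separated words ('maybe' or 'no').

Start: bits=0000000000
Op 1: insert ape -> sets bits 7 9 -> bits=0000000101
Op 2: insert elk -> sets bits 3 4 -> bits=0001100101
Op 3: query rat -> checks bit1=0, bit8=0 (has a 0) -> no
Op 4: query bee -> checks bit0=0, bit5=0 (has a 0) -> no
Op 5: insert rat -> sets bits 1 8 -> bits=0101100111
Op 6: insert ram -> sets bits 4 7 -> bits=0101100111
Op 7: query rat -> checks bit1=1, bit8=1 (all 1) -> maybe
Op 8: insert bee -> sets bits 0 5 -> bits=1101110111
Op 9: insert owl -> sets bits 1 -> bits=1101110111
Op 10: query bee -> checks bit0=1, bit5=1 (all 1) -> maybe
Op 11: query ram -> checks bit4=1, bit7=1 (all 1) -> maybe
Query results in order: no no maybe maybe maybe

Answer: no no maybe maybe maybe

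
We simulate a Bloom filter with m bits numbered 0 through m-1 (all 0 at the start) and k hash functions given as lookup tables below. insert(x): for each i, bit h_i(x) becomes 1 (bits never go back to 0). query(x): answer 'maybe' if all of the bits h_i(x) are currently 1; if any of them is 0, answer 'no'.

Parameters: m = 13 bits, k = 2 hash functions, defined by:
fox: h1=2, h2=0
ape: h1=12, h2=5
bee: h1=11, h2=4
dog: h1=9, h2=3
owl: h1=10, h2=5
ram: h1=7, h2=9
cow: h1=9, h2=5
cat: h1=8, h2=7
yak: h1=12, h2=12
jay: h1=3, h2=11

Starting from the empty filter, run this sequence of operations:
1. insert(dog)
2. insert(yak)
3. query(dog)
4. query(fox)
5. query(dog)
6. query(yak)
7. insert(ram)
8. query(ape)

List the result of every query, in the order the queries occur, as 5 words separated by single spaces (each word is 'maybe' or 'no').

Answer: maybe no maybe maybe no

Derivation:
Start: bits=0000000000000
Op 1: insert dog -> sets bits 3 9 -> bits=0001000001000
Op 2: insert yak -> sets bits 12 -> bits=0001000001001
Op 3: query dog -> checks bit3=1, bit9=1 (all 1) -> maybe
Op 4: query fox -> checks bit0=0, bit2=0 (has a 0) -> no
Op 5: query dog -> checks bit3=1, bit9=1 (all 1) -> maybe
Op 6: query yak -> checks bit12=1 (all 1) -> maybe
Op 7: insert ram -> sets bits 7 9 -> bits=0001000101001
Op 8: query ape -> checks bit5=0, bit12=1 (has a 0) -> no
Query results in order: maybe no maybe maybe no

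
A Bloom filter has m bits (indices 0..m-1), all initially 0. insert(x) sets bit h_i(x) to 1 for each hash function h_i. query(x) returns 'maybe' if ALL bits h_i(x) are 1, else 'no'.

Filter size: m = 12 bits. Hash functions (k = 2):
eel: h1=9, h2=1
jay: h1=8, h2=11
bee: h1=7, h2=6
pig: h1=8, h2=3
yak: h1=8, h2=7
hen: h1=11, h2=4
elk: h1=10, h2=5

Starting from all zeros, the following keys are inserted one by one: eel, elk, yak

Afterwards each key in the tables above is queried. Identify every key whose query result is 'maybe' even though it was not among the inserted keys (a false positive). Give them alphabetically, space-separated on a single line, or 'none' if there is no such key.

Answer: none

Derivation:
Start: bits=000000000000
After insert 'eel': sets bits 1 9 -> bits=010000000100
After insert 'elk': sets bits 5 10 -> bits=010001000110
After insert 'yak': sets bits 7 8 -> bits=010001011110
Not inserted: bee hen jay pig — query each against bits=010001011110:
query bee: checks bit6=0, bit7=1 (has a 0) -> no => not a false positive
query hen: checks bit4=0, bit11=0 (has a 0) -> no => not a false positive
query jay: checks bit8=1, bit11=0 (has a 0) -> no => not a false positive
query pig: checks bit3=0, bit8=1 (has a 0) -> no => not a false positive
False positives (alphabetical): none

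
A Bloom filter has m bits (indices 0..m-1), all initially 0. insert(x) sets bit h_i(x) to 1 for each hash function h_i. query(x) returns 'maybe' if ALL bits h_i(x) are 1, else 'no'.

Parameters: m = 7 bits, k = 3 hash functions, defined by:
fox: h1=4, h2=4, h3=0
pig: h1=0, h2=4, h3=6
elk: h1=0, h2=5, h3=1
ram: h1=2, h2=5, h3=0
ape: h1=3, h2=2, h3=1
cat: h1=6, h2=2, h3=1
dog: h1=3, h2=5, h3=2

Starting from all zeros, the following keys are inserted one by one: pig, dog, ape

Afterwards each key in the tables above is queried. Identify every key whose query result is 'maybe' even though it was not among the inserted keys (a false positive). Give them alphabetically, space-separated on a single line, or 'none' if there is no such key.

Answer: cat elk fox ram

Derivation:
Start: bits=0000000
After insert 'pig': sets bits 0 4 6 -> bits=1000101
After insert 'dog': sets bits 2 3 5 -> bits=1011111
After insert 'ape': sets bits 1 2 3 -> bits=1111111
Not inserted: cat elk fox ram — query each against bits=1111111:
query cat: checks bit1=1, bit2=1, bit6=1 (all 1) -> maybe => FALSE POSITIVE
query elk: checks bit0=1, bit1=1, bit5=1 (all 1) -> maybe => FALSE POSITIVE
query fox: checks bit0=1, bit4=1 (all 1) -> maybe => FALSE POSITIVE
query ram: checks bit0=1, bit2=1, bit5=1 (all 1) -> maybe => FALSE POSITIVE
False positives (alphabetical): cat elk fox ram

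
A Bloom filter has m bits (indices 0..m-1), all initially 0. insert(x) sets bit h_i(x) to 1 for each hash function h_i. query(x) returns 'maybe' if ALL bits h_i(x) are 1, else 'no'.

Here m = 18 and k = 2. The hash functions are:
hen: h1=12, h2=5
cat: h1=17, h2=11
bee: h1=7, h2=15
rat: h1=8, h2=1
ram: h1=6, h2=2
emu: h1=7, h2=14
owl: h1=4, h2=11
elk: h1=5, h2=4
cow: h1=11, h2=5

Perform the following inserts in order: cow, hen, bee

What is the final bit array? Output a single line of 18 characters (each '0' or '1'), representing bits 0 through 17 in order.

Start: bits=000000000000000000
After insert 'cow': sets bits 5 11 -> bits=000001000001000000
After insert 'hen': sets bits 5 12 -> bits=000001000001100000
After insert 'bee': sets bits 7 15 -> bits=000001010001100100

Answer: 000001010001100100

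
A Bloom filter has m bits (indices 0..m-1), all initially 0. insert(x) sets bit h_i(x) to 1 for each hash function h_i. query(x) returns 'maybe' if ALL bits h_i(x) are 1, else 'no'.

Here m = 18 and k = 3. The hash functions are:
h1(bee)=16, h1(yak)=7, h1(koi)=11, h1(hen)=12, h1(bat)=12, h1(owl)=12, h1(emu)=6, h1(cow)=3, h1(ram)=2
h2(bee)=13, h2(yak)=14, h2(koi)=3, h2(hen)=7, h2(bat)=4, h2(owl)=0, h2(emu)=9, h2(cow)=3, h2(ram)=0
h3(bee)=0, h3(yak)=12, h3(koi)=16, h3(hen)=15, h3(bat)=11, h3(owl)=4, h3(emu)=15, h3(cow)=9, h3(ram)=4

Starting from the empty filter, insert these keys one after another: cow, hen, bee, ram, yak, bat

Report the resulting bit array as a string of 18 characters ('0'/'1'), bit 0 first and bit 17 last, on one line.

Answer: 101110010101111110

Derivation:
Start: bits=000000000000000000
After insert 'cow': sets bits 3 9 -> bits=000100000100000000
After insert 'hen': sets bits 7 12 15 -> bits=000100010100100100
After insert 'bee': sets bits 0 13 16 -> bits=100100010100110110
After insert 'ram': sets bits 0 2 4 -> bits=101110010100110110
After insert 'yak': sets bits 7 12 14 -> bits=101110010100111110
After insert 'bat': sets bits 4 11 12 -> bits=101110010101111110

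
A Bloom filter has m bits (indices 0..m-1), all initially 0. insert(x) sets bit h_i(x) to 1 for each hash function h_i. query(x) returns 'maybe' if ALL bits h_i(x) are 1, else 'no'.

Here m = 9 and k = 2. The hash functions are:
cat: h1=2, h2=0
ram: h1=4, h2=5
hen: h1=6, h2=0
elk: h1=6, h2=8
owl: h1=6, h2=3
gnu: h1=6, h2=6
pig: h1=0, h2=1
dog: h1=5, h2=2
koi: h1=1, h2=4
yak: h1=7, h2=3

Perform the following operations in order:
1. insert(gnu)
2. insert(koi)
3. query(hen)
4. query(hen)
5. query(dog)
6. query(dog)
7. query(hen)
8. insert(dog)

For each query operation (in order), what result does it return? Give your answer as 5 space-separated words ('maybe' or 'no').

Start: bits=000000000
Op 1: insert gnu -> sets bits 6 -> bits=000000100
Op 2: insert koi -> sets bits 1 4 -> bits=010010100
Op 3: query hen -> checks bit0=0, bit6=1 (has a 0) -> no
Op 4: query hen -> checks bit0=0, bit6=1 (has a 0) -> no
Op 5: query dog -> checks bit2=0, bit5=0 (has a 0) -> no
Op 6: query dog -> checks bit2=0, bit5=0 (has a 0) -> no
Op 7: query hen -> checks bit0=0, bit6=1 (has a 0) -> no
Op 8: insert dog -> sets bits 2 5 -> bits=011011100
Query results in order: no no no no no

Answer: no no no no no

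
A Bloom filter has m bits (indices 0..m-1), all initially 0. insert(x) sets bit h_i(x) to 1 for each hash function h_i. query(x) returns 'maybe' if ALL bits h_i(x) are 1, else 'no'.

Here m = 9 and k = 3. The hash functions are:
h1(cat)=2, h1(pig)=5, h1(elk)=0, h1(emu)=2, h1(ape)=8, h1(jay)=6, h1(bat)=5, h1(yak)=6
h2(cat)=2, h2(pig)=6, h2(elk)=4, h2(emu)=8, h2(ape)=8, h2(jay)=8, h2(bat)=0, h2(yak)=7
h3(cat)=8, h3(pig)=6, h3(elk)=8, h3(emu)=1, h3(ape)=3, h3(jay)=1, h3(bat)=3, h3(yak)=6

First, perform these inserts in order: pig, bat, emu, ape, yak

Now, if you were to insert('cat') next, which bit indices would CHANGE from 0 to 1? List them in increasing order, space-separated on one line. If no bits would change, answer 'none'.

Answer: none

Derivation:
Start: bits=000000000
After insert 'pig': sets bits 5 6 -> bits=000001100
After insert 'bat': sets bits 0 3 5 -> bits=100101100
After insert 'emu': sets bits 1 2 8 -> bits=111101101
After insert 'ape': sets bits 3 8 -> bits=111101101
After insert 'yak': sets bits 6 7 -> bits=111101111
insert 'cat' would touch bits 2 8; currently bit2=1, bit8=1
Bits that are 0 among those (would change 0->1): none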